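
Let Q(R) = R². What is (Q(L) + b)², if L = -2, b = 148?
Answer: 23104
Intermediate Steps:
(Q(L) + b)² = ((-2)² + 148)² = (4 + 148)² = 152² = 23104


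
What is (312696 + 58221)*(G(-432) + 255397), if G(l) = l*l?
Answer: 163953103257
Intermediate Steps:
G(l) = l²
(312696 + 58221)*(G(-432) + 255397) = (312696 + 58221)*((-432)² + 255397) = 370917*(186624 + 255397) = 370917*442021 = 163953103257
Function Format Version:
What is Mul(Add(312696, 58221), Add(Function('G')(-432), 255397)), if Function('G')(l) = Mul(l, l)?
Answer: 163953103257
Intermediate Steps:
Function('G')(l) = Pow(l, 2)
Mul(Add(312696, 58221), Add(Function('G')(-432), 255397)) = Mul(Add(312696, 58221), Add(Pow(-432, 2), 255397)) = Mul(370917, Add(186624, 255397)) = Mul(370917, 442021) = 163953103257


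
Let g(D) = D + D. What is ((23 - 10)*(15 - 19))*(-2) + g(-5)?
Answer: 94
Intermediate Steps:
g(D) = 2*D
((23 - 10)*(15 - 19))*(-2) + g(-5) = ((23 - 10)*(15 - 19))*(-2) + 2*(-5) = (13*(-4))*(-2) - 10 = -52*(-2) - 10 = 104 - 10 = 94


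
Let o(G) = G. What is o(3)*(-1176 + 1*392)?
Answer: -2352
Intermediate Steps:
o(3)*(-1176 + 1*392) = 3*(-1176 + 1*392) = 3*(-1176 + 392) = 3*(-784) = -2352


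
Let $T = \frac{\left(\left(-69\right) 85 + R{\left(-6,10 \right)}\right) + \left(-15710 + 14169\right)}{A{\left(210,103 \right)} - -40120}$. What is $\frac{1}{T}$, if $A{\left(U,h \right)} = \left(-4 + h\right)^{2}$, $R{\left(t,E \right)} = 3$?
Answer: $- \frac{49921}{7403} \approx -6.7433$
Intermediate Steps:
$T = - \frac{7403}{49921}$ ($T = \frac{\left(\left(-69\right) 85 + 3\right) + \left(-15710 + 14169\right)}{\left(-4 + 103\right)^{2} - -40120} = \frac{\left(-5865 + 3\right) - 1541}{99^{2} + 40120} = \frac{-5862 - 1541}{9801 + 40120} = - \frac{7403}{49921} \approx -0.14829$)
$\frac{1}{T} = \frac{1}{- \frac{7403}{49921}} = - \frac{49921}{7403}$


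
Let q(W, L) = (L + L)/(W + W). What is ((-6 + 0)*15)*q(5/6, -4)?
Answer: 432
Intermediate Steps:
q(W, L) = L/W (q(W, L) = (2*L)/((2*W)) = (2*L)*(1/(2*W)) = L/W)
((-6 + 0)*15)*q(5/6, -4) = ((-6 + 0)*15)*(-4/(5/6)) = (-6*15)*(-4/(5*(⅙))) = -(-360)/⅚ = -(-360)*6/5 = -90*(-24/5) = 432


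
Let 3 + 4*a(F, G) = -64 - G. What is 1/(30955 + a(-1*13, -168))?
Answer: 4/123921 ≈ 3.2279e-5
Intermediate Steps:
a(F, G) = -67/4 - G/4 (a(F, G) = -¾ + (-64 - G)/4 = -¾ + (-16 - G/4) = -67/4 - G/4)
1/(30955 + a(-1*13, -168)) = 1/(30955 + (-67/4 - ¼*(-168))) = 1/(30955 + (-67/4 + 42)) = 1/(30955 + 101/4) = 1/(123921/4) = 4/123921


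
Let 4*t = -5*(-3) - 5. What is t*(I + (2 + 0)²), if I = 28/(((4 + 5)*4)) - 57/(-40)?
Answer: 2233/144 ≈ 15.507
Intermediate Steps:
I = 793/360 (I = 28/((9*4)) - 57*(-1/40) = 28/36 + 57/40 = 28*(1/36) + 57/40 = 7/9 + 57/40 = 793/360 ≈ 2.2028)
t = 5/2 (t = (-5*(-3) - 5)/4 = (15 - 5)/4 = (¼)*10 = 5/2 ≈ 2.5000)
t*(I + (2 + 0)²) = 5*(793/360 + (2 + 0)²)/2 = 5*(793/360 + 2²)/2 = 5*(793/360 + 4)/2 = (5/2)*(2233/360) = 2233/144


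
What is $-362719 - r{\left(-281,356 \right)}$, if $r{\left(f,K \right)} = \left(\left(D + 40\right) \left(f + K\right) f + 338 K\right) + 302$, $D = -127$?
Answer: $-2316874$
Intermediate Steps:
$r{\left(f,K \right)} = 302 + 338 K + f \left(- 87 K - 87 f\right)$ ($r{\left(f,K \right)} = \left(\left(-127 + 40\right) \left(f + K\right) f + 338 K\right) + 302 = \left(- 87 \left(K + f\right) f + 338 K\right) + 302 = \left(\left(- 87 K - 87 f\right) f + 338 K\right) + 302 = \left(f \left(- 87 K - 87 f\right) + 338 K\right) + 302 = \left(338 K + f \left(- 87 K - 87 f\right)\right) + 302 = 302 + 338 K + f \left(- 87 K - 87 f\right)$)
$-362719 - r{\left(-281,356 \right)} = -362719 - \left(302 - 87 \left(-281\right)^{2} + 338 \cdot 356 - 30972 \left(-281\right)\right) = -362719 - \left(302 - 6869607 + 120328 + 8703132\right) = -362719 - 1954155 = -2316874$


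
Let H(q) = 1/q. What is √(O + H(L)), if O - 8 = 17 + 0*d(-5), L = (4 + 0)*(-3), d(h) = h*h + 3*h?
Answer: √897/6 ≈ 4.9917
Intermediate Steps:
d(h) = h² + 3*h
L = -12 (L = 4*(-3) = -12)
O = 25 (O = 8 + (17 + 0*(-5*(3 - 5))) = 8 + (17 + 0*(-5*(-2))) = 8 + (17 + 0*10) = 8 + (17 + 0) = 8 + 17 = 25)
√(O + H(L)) = √(25 + 1/(-12)) = √(25 - 1/12) = √(299/12) = √897/6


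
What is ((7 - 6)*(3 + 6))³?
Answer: 729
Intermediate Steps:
((7 - 6)*(3 + 6))³ = (1*9)³ = 9³ = 729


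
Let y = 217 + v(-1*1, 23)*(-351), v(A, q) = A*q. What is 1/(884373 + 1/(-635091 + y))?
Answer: 626801/554325880772 ≈ 1.1307e-6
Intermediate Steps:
y = 8290 (y = 217 + (-1*1*23)*(-351) = 217 - 1*23*(-351) = 217 - 23*(-351) = 217 + 8073 = 8290)
1/(884373 + 1/(-635091 + y)) = 1/(884373 + 1/(-635091 + 8290)) = 1/(884373 + 1/(-626801)) = 1/(884373 - 1/626801) = 1/(554325880772/626801) = 626801/554325880772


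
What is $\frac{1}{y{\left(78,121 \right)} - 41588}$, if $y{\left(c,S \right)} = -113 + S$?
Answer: $- \frac{1}{41580} \approx -2.405 \cdot 10^{-5}$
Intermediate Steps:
$\frac{1}{y{\left(78,121 \right)} - 41588} = \frac{1}{\left(-113 + 121\right) - 41588} = \frac{1}{8 - 41588} = \frac{1}{-41580} = - \frac{1}{41580}$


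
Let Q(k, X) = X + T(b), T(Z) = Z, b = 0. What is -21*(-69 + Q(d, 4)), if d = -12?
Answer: 1365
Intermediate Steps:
Q(k, X) = X (Q(k, X) = X + 0 = X)
-21*(-69 + Q(d, 4)) = -21*(-69 + 4) = -21*(-65) = 1365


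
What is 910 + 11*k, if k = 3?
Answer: 943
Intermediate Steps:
910 + 11*k = 910 + 11*3 = 910 + 33 = 943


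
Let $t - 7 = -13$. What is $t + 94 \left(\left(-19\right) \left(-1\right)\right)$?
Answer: $1780$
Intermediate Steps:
$t = -6$ ($t = 7 - 13 = -6$)
$t + 94 \left(\left(-19\right) \left(-1\right)\right) = -6 + 94 \left(\left(-19\right) \left(-1\right)\right) = -6 + 94 \cdot 19 = -6 + 1786 = 1780$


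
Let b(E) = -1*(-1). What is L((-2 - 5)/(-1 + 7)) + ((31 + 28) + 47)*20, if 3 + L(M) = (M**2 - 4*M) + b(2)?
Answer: 76465/36 ≈ 2124.0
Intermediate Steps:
b(E) = 1
L(M) = -2 + M**2 - 4*M (L(M) = -3 + ((M**2 - 4*M) + 1) = -3 + (1 + M**2 - 4*M) = -2 + M**2 - 4*M)
L((-2 - 5)/(-1 + 7)) + ((31 + 28) + 47)*20 = (-2 + ((-2 - 5)/(-1 + 7))**2 - 4*(-2 - 5)/(-1 + 7)) + ((31 + 28) + 47)*20 = (-2 + (-7/6)**2 - (-28)/6) + (59 + 47)*20 = (-2 + (-7*1/6)**2 - (-28)/6) + 106*20 = (-2 + (-7/6)**2 - 4*(-7/6)) + 2120 = (-2 + 49/36 + 14/3) + 2120 = 145/36 + 2120 = 76465/36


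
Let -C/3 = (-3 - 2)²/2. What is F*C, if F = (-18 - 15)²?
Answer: -81675/2 ≈ -40838.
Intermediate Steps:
F = 1089 (F = (-33)² = 1089)
C = -75/2 (C = -3*(-3 - 2)²/2 = -3*(-5)²/2 = -75/2 ≈ -37.500)
F*C = 1089*(-75/2) = -81675/2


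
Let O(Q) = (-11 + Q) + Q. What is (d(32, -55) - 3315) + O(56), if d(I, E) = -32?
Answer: -3246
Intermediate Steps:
O(Q) = -11 + 2*Q
(d(32, -55) - 3315) + O(56) = (-32 - 3315) + (-11 + 2*56) = -3347 + (-11 + 112) = -3347 + 101 = -3246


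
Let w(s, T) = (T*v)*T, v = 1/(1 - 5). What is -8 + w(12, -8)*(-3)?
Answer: 40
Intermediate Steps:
v = -¼ (v = 1/(-4) = -¼ ≈ -0.25000)
w(s, T) = -T²/4 (w(s, T) = (T*(-¼))*T = (-T/4)*T = -T²/4)
-8 + w(12, -8)*(-3) = -8 - ¼*(-8)²*(-3) = -8 - ¼*64*(-3) = -8 - 16*(-3) = -8 + 48 = 40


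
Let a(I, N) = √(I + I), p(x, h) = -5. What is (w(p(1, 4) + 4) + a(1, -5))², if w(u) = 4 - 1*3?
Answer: (1 + √2)² ≈ 5.8284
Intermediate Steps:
a(I, N) = √2*√I (a(I, N) = √(2*I) = √2*√I)
w(u) = 1 (w(u) = 4 - 3 = 1)
(w(p(1, 4) + 4) + a(1, -5))² = (1 + √2*√1)² = (1 + √2*1)² = (1 + √2)²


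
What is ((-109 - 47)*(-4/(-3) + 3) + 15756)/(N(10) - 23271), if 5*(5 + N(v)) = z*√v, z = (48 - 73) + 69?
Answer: -767050/1183941 - 290*√10/1183941 ≈ -0.64865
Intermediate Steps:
z = 44 (z = -25 + 69 = 44)
N(v) = -5 + 44*√v/5 (N(v) = -5 + (44*√v)/5 = -5 + 44*√v/5)
((-109 - 47)*(-4/(-3) + 3) + 15756)/(N(10) - 23271) = ((-109 - 47)*(-4/(-3) + 3) + 15756)/((-5 + 44*√10/5) - 23271) = (-156*(-4*(-⅓) + 3) + 15756)/(-23276 + 44*√10/5) = (-156*(4/3 + 3) + 15756)/(-23276 + 44*√10/5) = (-156*13/3 + 15756)/(-23276 + 44*√10/5) = (-676 + 15756)/(-23276 + 44*√10/5) = 15080/(-23276 + 44*√10/5)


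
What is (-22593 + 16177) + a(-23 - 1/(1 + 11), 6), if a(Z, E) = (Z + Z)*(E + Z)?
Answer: -405167/72 ≈ -5627.3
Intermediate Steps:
a(Z, E) = 2*Z*(E + Z) (a(Z, E) = (2*Z)*(E + Z) = 2*Z*(E + Z))
(-22593 + 16177) + a(-23 - 1/(1 + 11), 6) = (-22593 + 16177) + 2*(-23 - 1/(1 + 11))*(6 + (-23 - 1/(1 + 11))) = -6416 + 2*(-23 - 1/12)*(6 + (-23 - 1/12)) = -6416 + 2*(-277/12)*(6 - 277/12) = -6416 + 2*(-277/12)*(-205/12) = -6416 + 56785/72 = -405167/72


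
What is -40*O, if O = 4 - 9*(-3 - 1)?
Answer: -1600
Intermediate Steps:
O = 40 (O = 4 - 9*(-4) = 4 + 36 = 40)
-40*O = -40*40 = -1600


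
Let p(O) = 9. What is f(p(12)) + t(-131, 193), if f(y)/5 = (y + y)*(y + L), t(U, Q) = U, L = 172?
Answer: 16159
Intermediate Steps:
f(y) = 10*y*(172 + y) (f(y) = 5*((y + y)*(y + 172)) = 5*((2*y)*(172 + y)) = 5*(2*y*(172 + y)) = 10*y*(172 + y))
f(p(12)) + t(-131, 193) = 10*9*(172 + 9) - 131 = 10*9*181 - 131 = 16290 - 131 = 16159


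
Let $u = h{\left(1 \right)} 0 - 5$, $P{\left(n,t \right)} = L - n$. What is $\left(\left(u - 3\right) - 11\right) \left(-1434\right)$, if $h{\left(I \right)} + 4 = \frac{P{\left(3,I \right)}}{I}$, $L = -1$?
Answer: $27246$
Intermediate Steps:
$P{\left(n,t \right)} = -1 - n$
$h{\left(I \right)} = -4 - \frac{4}{I}$ ($h{\left(I \right)} = -4 + \frac{-1 - 3}{I} = -4 - \frac{4}{I}$)
$u = -5$ ($u = \left(-4 - \frac{4}{1}\right) 0 - 5 = \left(-4 - 4\right) 0 - 5 = \left(-8\right) 0 - 5 = 0 - 5 = -5$)
$\left(\left(u - 3\right) - 11\right) \left(-1434\right) = \left(\left(-5 - 3\right) - 11\right) \left(-1434\right) = \left(-8 - 11\right) \left(-1434\right) = \left(-19\right) \left(-1434\right) = 27246$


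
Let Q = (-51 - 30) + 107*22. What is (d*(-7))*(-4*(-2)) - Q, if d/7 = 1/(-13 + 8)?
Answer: -10973/5 ≈ -2194.6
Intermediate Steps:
d = -7/5 (d = 7/(-13 + 8) = 7/(-5) = 7*(-⅕) = -7/5 ≈ -1.4000)
Q = 2273 (Q = -81 + 2354 = 2273)
(d*(-7))*(-4*(-2)) - Q = (-7/5*(-7))*(-4*(-2)) - 1*2273 = (49/5)*8 - 2273 = 392/5 - 2273 = -10973/5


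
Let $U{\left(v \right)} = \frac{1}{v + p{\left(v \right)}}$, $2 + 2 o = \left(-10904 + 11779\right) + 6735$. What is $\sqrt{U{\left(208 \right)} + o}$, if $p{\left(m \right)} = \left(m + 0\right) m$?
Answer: $\frac{\sqrt{449303467613}}{10868} \approx 61.677$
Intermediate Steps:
$o = 3804$ ($o = -1 + \frac{\left(-10904 + 11779\right) + 6735}{2} = -1 + \frac{875 + 6735}{2} = -1 + \frac{1}{2} \cdot 7610 = -1 + 3805 = 3804$)
$p{\left(m \right)} = m^{2}$ ($p{\left(m \right)} = m m = m^{2}$)
$U{\left(v \right)} = \frac{1}{v + v^{2}}$
$\sqrt{U{\left(208 \right)} + o} = \sqrt{\frac{1}{208 \left(1 + 208\right)} + 3804} = \sqrt{\frac{1}{208 \cdot 209} + 3804} = \sqrt{\frac{1}{208} \cdot \frac{1}{209} + 3804} = \sqrt{\frac{1}{43472} + 3804} = \sqrt{\frac{165367489}{43472}} = \frac{\sqrt{449303467613}}{10868}$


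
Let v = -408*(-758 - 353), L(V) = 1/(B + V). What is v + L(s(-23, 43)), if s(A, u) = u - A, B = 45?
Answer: 50314969/111 ≈ 4.5329e+5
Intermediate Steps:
L(V) = 1/(45 + V)
v = 453288 (v = -408*(-1111) = 453288)
v + L(s(-23, 43)) = 453288 + 1/(45 + (43 - 1*(-23))) = 453288 + 1/(45 + (43 + 23)) = 453288 + 1/(45 + 66) = 453288 + 1/111 = 50314969/111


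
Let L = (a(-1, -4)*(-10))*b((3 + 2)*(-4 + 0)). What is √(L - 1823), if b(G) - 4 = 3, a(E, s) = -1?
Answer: I*√1753 ≈ 41.869*I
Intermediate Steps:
b(G) = 7 (b(G) = 4 + 3 = 7)
L = 70 (L = -1*(-10)*7 = 10*7 = 70)
√(L - 1823) = √(70 - 1823) = √(-1753) = I*√1753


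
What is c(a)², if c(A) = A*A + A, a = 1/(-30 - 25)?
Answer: 2916/9150625 ≈ 0.00031867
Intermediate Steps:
a = -1/55 (a = 1/(-55) = -1/55 ≈ -0.018182)
c(A) = A + A² (c(A) = A² + A = A + A²)
c(a)² = (-(1 - 1/55)/55)² = (-1/55*54/55)² = (-54/3025)² = 2916/9150625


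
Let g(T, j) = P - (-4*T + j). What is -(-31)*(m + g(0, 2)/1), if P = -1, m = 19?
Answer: 496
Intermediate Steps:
g(T, j) = -1 - j + 4*T (g(T, j) = -1 - (-4*T + j) = -1 - (j - 4*T) = -1 + (-j + 4*T) = -1 - j + 4*T)
-(-31)*(m + g(0, 2)/1) = -(-31)*(19 + (-1 - 1*2 + 4*0)/1) = -(-31)*(19 + (-1 - 2 + 0)*1) = -(-31)*(19 - 3*1) = -(-31)*(19 - 3) = -(-31)*16 = -1*(-496) = 496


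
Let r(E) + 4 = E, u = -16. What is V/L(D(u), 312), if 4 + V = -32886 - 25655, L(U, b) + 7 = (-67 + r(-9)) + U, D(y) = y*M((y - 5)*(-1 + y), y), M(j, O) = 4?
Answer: 58545/151 ≈ 387.72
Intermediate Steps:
r(E) = -4 + E
D(y) = 4*y (D(y) = y*4 = 4*y)
L(U, b) = -87 + U (L(U, b) = -7 + ((-67 + (-4 - 9)) + U) = -7 + ((-67 - 13) + U) = -7 + (-80 + U) = -87 + U)
V = -58545 (V = -4 + (-32886 - 25655) = -4 - 58541 = -58545)
V/L(D(u), 312) = -58545/(-87 + 4*(-16)) = -58545/(-87 - 64) = -58545/(-151) = -58545*(-1/151) = 58545/151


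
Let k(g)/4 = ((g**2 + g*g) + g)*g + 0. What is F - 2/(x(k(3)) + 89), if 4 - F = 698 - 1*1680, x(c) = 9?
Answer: 48313/49 ≈ 985.98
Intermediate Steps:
k(g) = 4*g*(g + 2*g**2) (k(g) = 4*(((g**2 + g*g) + g)*g + 0) = 4*(((g**2 + g**2) + g)*g + 0) = 4*((2*g**2 + g)*g + 0) = 4*((g + 2*g**2)*g + 0) = 4*(g*(g + 2*g**2) + 0) = 4*(g*(g + 2*g**2)) = 4*g*(g + 2*g**2))
F = 986 (F = 4 - (698 - 1*1680) = 4 - (698 - 1680) = 4 - 1*(-982) = 4 + 982 = 986)
F - 2/(x(k(3)) + 89) = 986 - 2/(9 + 89) = 986 - 2/98 = 986 - 1*1/49 = 986 - 1/49 = 48313/49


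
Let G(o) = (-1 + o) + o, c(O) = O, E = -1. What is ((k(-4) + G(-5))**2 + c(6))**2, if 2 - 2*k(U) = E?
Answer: 148225/16 ≈ 9264.1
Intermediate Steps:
k(U) = 3/2 (k(U) = 1 - 1/2*(-1) = 1 + 1/2 = 3/2)
G(o) = -1 + 2*o
((k(-4) + G(-5))**2 + c(6))**2 = ((3/2 + (-1 + 2*(-5)))**2 + 6)**2 = ((3/2 + (-1 - 10))**2 + 6)**2 = ((3/2 - 11)**2 + 6)**2 = ((-19/2)**2 + 6)**2 = (361/4 + 6)**2 = (385/4)**2 = 148225/16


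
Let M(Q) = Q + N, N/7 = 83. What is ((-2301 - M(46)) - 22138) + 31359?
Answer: 6293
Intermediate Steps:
N = 581 (N = 7*83 = 581)
M(Q) = 581 + Q (M(Q) = Q + 581 = 581 + Q)
((-2301 - M(46)) - 22138) + 31359 = ((-2301 - (581 + 46)) - 22138) + 31359 = ((-2301 - 1*627) - 22138) + 31359 = ((-2301 - 627) - 22138) + 31359 = (-2928 - 22138) + 31359 = -25066 + 31359 = 6293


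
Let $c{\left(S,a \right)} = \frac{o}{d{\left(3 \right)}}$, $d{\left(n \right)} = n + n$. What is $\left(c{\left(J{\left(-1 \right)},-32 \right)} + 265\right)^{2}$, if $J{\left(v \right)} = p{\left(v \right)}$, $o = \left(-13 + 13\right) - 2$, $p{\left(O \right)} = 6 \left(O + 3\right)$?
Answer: $\frac{630436}{9} \approx 70049.0$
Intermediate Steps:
$d{\left(n \right)} = 2 n$
$p{\left(O \right)} = 18 + 6 O$ ($p{\left(O \right)} = 6 \left(3 + O\right) = 18 + 6 O$)
$o = -2$ ($o = 0 - 2 = -2$)
$J{\left(v \right)} = 18 + 6 v$
$c{\left(S,a \right)} = - \frac{1}{3}$ ($c{\left(S,a \right)} = - \frac{2}{2 \cdot 3} = - \frac{2}{6} = \left(-2\right) \frac{1}{6} = - \frac{1}{3}$)
$\left(c{\left(J{\left(-1 \right)},-32 \right)} + 265\right)^{2} = \left(- \frac{1}{3} + 265\right)^{2} = \left(\frac{794}{3}\right)^{2} = \frac{630436}{9}$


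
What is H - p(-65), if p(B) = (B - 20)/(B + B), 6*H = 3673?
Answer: 23849/39 ≈ 611.51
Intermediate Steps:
H = 3673/6 (H = (⅙)*3673 = 3673/6 ≈ 612.17)
p(B) = (-20 + B)/(2*B) (p(B) = (-20 + B)/((2*B)) = (-20 + B)*(1/(2*B)) = (-20 + B)/(2*B))
H - p(-65) = 3673/6 - (-20 - 65)/(2*(-65)) = 3673/6 - (-1)*(-85)/(2*65) = 3673/6 - 1*17/26 = 3673/6 - 17/26 = 23849/39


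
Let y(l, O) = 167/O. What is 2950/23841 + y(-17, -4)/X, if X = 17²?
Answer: -571247/27560196 ≈ -0.020727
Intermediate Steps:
X = 289
2950/23841 + y(-17, -4)/X = 2950/23841 + (167/(-4))/289 = 2950*(1/23841) + (167*(-¼))*(1/289) = 2950/23841 - 167/4*1/289 = 2950/23841 - 167/1156 = -571247/27560196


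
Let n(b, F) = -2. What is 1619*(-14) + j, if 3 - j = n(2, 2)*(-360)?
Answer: -23383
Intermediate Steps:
j = -717 (j = 3 - (-2)*(-360) = 3 - 1*720 = 3 - 720 = -717)
1619*(-14) + j = 1619*(-14) - 717 = -22666 - 717 = -23383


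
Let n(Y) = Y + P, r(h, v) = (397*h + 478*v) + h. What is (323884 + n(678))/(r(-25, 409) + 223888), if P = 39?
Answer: 324601/409440 ≈ 0.79279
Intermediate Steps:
r(h, v) = 398*h + 478*v
n(Y) = 39 + Y (n(Y) = Y + 39 = 39 + Y)
(323884 + n(678))/(r(-25, 409) + 223888) = (323884 + (39 + 678))/((398*(-25) + 478*409) + 223888) = (323884 + 717)/((-9950 + 195502) + 223888) = 324601/(185552 + 223888) = 324601/409440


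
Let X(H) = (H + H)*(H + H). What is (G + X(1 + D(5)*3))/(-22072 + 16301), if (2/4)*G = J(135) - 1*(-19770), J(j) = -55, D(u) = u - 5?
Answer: -39434/5771 ≈ -6.8331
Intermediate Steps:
D(u) = -5 + u
X(H) = 4*H**2 (X(H) = (2*H)*(2*H) = 4*H**2)
G = 39430 (G = 2*(-55 - 1*(-19770)) = 2*(-55 + 19770) = 2*19715 = 39430)
(G + X(1 + D(5)*3))/(-22072 + 16301) = (39430 + 4*(1 + (-5 + 5)*3)**2)/(-22072 + 16301) = (39430 + 4*(1 + 0*3)**2)/(-5771) = (39430 + 4*(1 + 0)**2)*(-1/5771) = (39430 + 4*1**2)*(-1/5771) = (39430 + 4*1)*(-1/5771) = (39430 + 4)*(-1/5771) = 39434*(-1/5771) = -39434/5771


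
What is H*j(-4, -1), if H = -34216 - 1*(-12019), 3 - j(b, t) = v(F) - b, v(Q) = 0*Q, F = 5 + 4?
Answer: 22197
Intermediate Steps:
F = 9
v(Q) = 0
j(b, t) = 3 + b (j(b, t) = 3 - (0 - b) = 3 - (-1)*b = 3 + b)
H = -22197 (H = -34216 + 12019 = -22197)
H*j(-4, -1) = -22197*(3 - 4) = -22197*(-1) = 22197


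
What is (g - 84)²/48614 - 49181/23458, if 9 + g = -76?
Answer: -430225299/285096803 ≈ -1.5091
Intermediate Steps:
g = -85 (g = -9 - 76 = -85)
(g - 84)²/48614 - 49181/23458 = (-85 - 84)²/48614 - 49181/23458 = (-169)²*(1/48614) - 49181*1/23458 = 28561*(1/48614) - 49181/23458 = 28561/48614 - 49181/23458 = -430225299/285096803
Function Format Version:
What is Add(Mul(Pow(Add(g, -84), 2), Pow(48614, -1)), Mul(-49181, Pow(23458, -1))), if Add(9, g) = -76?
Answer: Rational(-430225299, 285096803) ≈ -1.5091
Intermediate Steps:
g = -85 (g = Add(-9, -76) = -85)
Add(Mul(Pow(Add(g, -84), 2), Pow(48614, -1)), Mul(-49181, Pow(23458, -1))) = Add(Mul(Pow(Add(-85, -84), 2), Pow(48614, -1)), Mul(-49181, Pow(23458, -1))) = Add(Mul(Pow(-169, 2), Rational(1, 48614)), Mul(-49181, Rational(1, 23458))) = Add(Mul(28561, Rational(1, 48614)), Rational(-49181, 23458)) = Add(Rational(28561, 48614), Rational(-49181, 23458)) = Rational(-430225299, 285096803)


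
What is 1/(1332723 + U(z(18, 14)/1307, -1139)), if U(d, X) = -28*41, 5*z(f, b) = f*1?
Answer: 1/1331575 ≈ 7.5099e-7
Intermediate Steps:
z(f, b) = f/5 (z(f, b) = (f*1)/5 = f/5)
U(d, X) = -1148
1/(1332723 + U(z(18, 14)/1307, -1139)) = 1/(1332723 - 1148) = 1/1331575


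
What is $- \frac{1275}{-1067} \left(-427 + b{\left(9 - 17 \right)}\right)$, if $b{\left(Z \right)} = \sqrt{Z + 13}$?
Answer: $- \frac{544425}{1067} + \frac{1275 \sqrt{5}}{1067} \approx -507.57$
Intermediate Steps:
$b{\left(Z \right)} = \sqrt{13 + Z}$
$- \frac{1275}{-1067} \left(-427 + b{\left(9 - 17 \right)}\right) = - \frac{1275}{-1067} \left(-427 + \sqrt{13 + \left(9 - 17\right)}\right) = \left(-1275\right) \left(- \frac{1}{1067}\right) \left(-427 + \sqrt{13 + \left(9 - 17\right)}\right) = \frac{1275 \left(-427 + \sqrt{13 - 8}\right)}{1067} = \frac{1275 \left(-427 + \sqrt{5}\right)}{1067} = - \frac{544425}{1067} + \frac{1275 \sqrt{5}}{1067}$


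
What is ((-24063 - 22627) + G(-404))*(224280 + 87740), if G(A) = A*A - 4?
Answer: 36357194440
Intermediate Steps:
G(A) = -4 + A**2 (G(A) = A**2 - 4 = -4 + A**2)
((-24063 - 22627) + G(-404))*(224280 + 87740) = ((-24063 - 22627) + (-4 + (-404)**2))*(224280 + 87740) = (-46690 + (-4 + 163216))*312020 = (-46690 + 163212)*312020 = 116522*312020 = 36357194440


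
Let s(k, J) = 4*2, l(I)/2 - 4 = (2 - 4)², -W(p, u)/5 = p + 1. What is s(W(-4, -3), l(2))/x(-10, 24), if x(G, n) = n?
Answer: ⅓ ≈ 0.33333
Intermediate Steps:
W(p, u) = -5 - 5*p (W(p, u) = -5*(p + 1) = -5*(1 + p) = -5 - 5*p)
l(I) = 16 (l(I) = 8 + 2*(2 - 4)² = 8 + 2*(-2)² = 8 + 2*4 = 8 + 8 = 16)
s(k, J) = 8
s(W(-4, -3), l(2))/x(-10, 24) = 8/24 = 8*(1/24) = ⅓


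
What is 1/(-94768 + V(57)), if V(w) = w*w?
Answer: -1/91519 ≈ -1.0927e-5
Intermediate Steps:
V(w) = w²
1/(-94768 + V(57)) = 1/(-94768 + 57²) = 1/(-94768 + 3249) = 1/(-91519) = -1/91519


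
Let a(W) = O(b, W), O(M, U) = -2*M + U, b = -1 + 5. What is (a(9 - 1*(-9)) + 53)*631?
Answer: 39753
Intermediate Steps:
b = 4
O(M, U) = U - 2*M
a(W) = -8 + W (a(W) = W - 2*4 = W - 8 = -8 + W)
(a(9 - 1*(-9)) + 53)*631 = ((-8 + (9 - 1*(-9))) + 53)*631 = ((-8 + (9 + 9)) + 53)*631 = ((-8 + 18) + 53)*631 = (10 + 53)*631 = 63*631 = 39753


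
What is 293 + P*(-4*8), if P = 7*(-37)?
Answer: 8581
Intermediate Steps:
P = -259
293 + P*(-4*8) = 293 - (-1036)*8 = 293 - 259*(-32) = 293 + 8288 = 8581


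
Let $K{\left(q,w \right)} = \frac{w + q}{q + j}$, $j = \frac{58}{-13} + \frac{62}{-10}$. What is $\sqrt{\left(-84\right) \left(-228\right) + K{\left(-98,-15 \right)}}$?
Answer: $\frac{\sqrt{955467956023}}{7063} \approx 138.39$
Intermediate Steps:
$j = - \frac{693}{65}$ ($j = 58 \left(- \frac{1}{13}\right) + 62 \left(- \frac{1}{10}\right) = - \frac{58}{13} - \frac{31}{5} = - \frac{693}{65} \approx -10.662$)
$K{\left(q,w \right)} = \frac{q + w}{- \frac{693}{65} + q}$ ($K{\left(q,w \right)} = \frac{w + q}{q - \frac{693}{65}} = \frac{q + w}{- \frac{693}{65} + q}$)
$\sqrt{\left(-84\right) \left(-228\right) + K{\left(-98,-15 \right)}} = \sqrt{\left(-84\right) \left(-228\right) + \frac{65 \left(-98 - 15\right)}{-693 + 65 \left(-98\right)}} = \sqrt{19152 + 65 \frac{1}{-693 - 6370} \left(-113\right)} = \sqrt{19152 + 65 \frac{1}{-7063} \left(-113\right)} = \sqrt{19152 + 65 \left(- \frac{1}{7063}\right) \left(-113\right)} = \sqrt{19152 + \frac{7345}{7063}} = \sqrt{\frac{135277921}{7063}} = \frac{\sqrt{955467956023}}{7063}$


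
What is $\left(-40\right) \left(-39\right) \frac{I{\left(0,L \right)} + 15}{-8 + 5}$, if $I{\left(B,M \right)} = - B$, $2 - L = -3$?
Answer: $-7800$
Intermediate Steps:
$L = 5$ ($L = 2 - -3 = 2 + 3 = 5$)
$\left(-40\right) \left(-39\right) \frac{I{\left(0,L \right)} + 15}{-8 + 5} = \left(-40\right) \left(-39\right) \frac{\left(-1\right) 0 + 15}{-8 + 5} = 1560 \frac{0 + 15}{-3} = 1560 \cdot 15 \left(- \frac{1}{3}\right) = 1560 \left(-5\right) = -7800$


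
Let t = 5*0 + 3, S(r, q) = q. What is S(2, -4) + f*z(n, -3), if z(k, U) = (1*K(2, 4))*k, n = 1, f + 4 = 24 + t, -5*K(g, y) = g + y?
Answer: -158/5 ≈ -31.600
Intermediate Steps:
K(g, y) = -g/5 - y/5 (K(g, y) = -(g + y)/5 = -g/5 - y/5)
t = 3 (t = 0 + 3 = 3)
f = 23 (f = -4 + (24 + 3) = -4 + 27 = 23)
z(k, U) = -6*k/5 (z(k, U) = (1*(-⅕*2 - ⅕*4))*k = (1*(-⅖ - ⅘))*k = (1*(-6/5))*k = -6*k/5)
S(2, -4) + f*z(n, -3) = -4 + 23*(-6/5*1) = -4 + 23*(-6/5) = -4 - 138/5 = -158/5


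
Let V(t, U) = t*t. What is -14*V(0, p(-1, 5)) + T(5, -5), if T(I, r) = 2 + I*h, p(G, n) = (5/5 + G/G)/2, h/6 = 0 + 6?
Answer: 182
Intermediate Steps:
h = 36 (h = 6*(0 + 6) = 6*6 = 36)
p(G, n) = 1 (p(G, n) = (5*(⅕) + 1)*(½) = (1 + 1)*(½) = 2*(½) = 1)
V(t, U) = t²
T(I, r) = 2 + 36*I (T(I, r) = 2 + I*36 = 2 + 36*I)
-14*V(0, p(-1, 5)) + T(5, -5) = -14*0² + (2 + 36*5) = -14*0 + (2 + 180) = 0 + 182 = 182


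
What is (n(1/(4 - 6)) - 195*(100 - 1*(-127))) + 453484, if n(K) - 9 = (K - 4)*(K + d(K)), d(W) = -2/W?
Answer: 1636849/4 ≈ 4.0921e+5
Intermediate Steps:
n(K) = 9 + (-4 + K)*(K - 2/K) (n(K) = 9 + (K - 4)*(K - 2/K) = 9 + (-4 + K)*(K - 2/K))
(n(1/(4 - 6)) - 195*(100 - 1*(-127))) + 453484 = ((7 + (1/(4 - 6))**2 - 4/(4 - 6) + 8/(1/(4 - 6))) - 195*(100 - 1*(-127))) + 453484 = ((7 + (1/(-2))**2 - 4/(-2) + 8/(1/(-2))) - 195*(100 + 127)) + 453484 = ((7 + (-1/2)**2 - 4*(-1/2) + 8/(-1/2)) - 195*227) + 453484 = ((7 + 1/4 + 2 + 8*(-2)) - 44265) + 453484 = ((7 + 1/4 + 2 - 16) - 44265) + 453484 = (-27/4 - 44265) + 453484 = -177087/4 + 453484 = 1636849/4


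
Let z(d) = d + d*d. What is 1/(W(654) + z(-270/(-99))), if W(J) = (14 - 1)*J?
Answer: 121/1029972 ≈ 0.00011748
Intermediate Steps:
W(J) = 13*J
z(d) = d + d²
1/(W(654) + z(-270/(-99))) = 1/(13*654 + (-270/(-99))*(1 - 270/(-99))) = 1/(8502 + (-270*(-1/99))*(1 - 270*(-1/99))) = 1/(8502 + 30*(1 + 30/11)/11) = 1/(8502 + (30/11)*(41/11)) = 1/(8502 + 1230/121) = 1/(1029972/121) = 121/1029972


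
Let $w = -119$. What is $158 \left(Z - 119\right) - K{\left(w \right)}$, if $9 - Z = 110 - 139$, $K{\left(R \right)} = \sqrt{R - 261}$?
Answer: $-12798 - 2 i \sqrt{95} \approx -12798.0 - 19.494 i$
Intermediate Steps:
$K{\left(R \right)} = \sqrt{-261 + R}$
$Z = 38$ ($Z = 9 - \left(110 - 139\right) = 9 - -29 = 9 + 29 = 38$)
$158 \left(Z - 119\right) - K{\left(w \right)} = 158 \left(38 - 119\right) - \sqrt{-261 - 119} = 158 \left(-81\right) - \sqrt{-380} = -12798 - 2 i \sqrt{95}$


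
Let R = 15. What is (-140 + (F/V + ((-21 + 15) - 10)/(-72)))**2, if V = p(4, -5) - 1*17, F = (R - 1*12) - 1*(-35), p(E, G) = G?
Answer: 196252081/9801 ≈ 20024.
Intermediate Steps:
F = 38 (F = (15 - 1*12) - 1*(-35) = (15 - 12) + 35 = 3 + 35 = 38)
V = -22 (V = -5 - 1*17 = -5 - 17 = -22)
(-140 + (F/V + ((-21 + 15) - 10)/(-72)))**2 = (-140 + (38/(-22) + ((-21 + 15) - 10)/(-72)))**2 = (-140 + (38*(-1/22) + (-6 - 10)*(-1/72)))**2 = (-140 + (-19/11 - 16*(-1/72)))**2 = (-140 + (-19/11 + 2/9))**2 = (-140 - 149/99)**2 = (-14009/99)**2 = 196252081/9801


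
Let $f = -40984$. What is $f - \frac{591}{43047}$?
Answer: $- \frac{588079613}{14349} \approx -40984.0$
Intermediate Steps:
$f - \frac{591}{43047} = -40984 - \frac{591}{43047} = -40984 - 591 \cdot \frac{1}{43047} = -40984 - \frac{197}{14349} = - \frac{588079613}{14349}$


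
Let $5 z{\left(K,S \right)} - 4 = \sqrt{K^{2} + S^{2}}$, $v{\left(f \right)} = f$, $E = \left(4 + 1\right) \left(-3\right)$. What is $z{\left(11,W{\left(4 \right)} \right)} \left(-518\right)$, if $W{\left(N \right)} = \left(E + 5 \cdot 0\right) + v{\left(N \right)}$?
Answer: $- \frac{2072}{5} - \frac{5698 \sqrt{2}}{5} \approx -2026.0$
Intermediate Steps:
$E = -15$ ($E = 5 \left(-3\right) = -15$)
$W{\left(N \right)} = -15 + N$ ($W{\left(N \right)} = \left(-15 + 5 \cdot 0\right) + N = \left(-15 + 0\right) + N = -15 + N$)
$z{\left(K,S \right)} = \frac{4}{5} + \frac{\sqrt{K^{2} + S^{2}}}{5}$
$z{\left(11,W{\left(4 \right)} \right)} \left(-518\right) = \left(\frac{4}{5} + \frac{\sqrt{11^{2} + \left(-15 + 4\right)^{2}}}{5}\right) \left(-518\right) = \left(\frac{4}{5} + \frac{\sqrt{121 + \left(-11\right)^{2}}}{5}\right) \left(-518\right) = \left(\frac{4}{5} + \frac{\sqrt{121 + 121}}{5}\right) \left(-518\right) = \left(\frac{4}{5} + \frac{\sqrt{242}}{5}\right) \left(-518\right) = \left(\frac{4}{5} + \frac{11 \sqrt{2}}{5}\right) \left(-518\right) = - \frac{2072}{5} - \frac{5698 \sqrt{2}}{5}$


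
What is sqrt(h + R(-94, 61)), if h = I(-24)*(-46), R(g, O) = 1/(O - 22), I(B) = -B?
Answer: I*sqrt(1679145)/39 ≈ 33.226*I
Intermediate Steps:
R(g, O) = 1/(-22 + O)
h = -1104 (h = -1*(-24)*(-46) = 24*(-46) = -1104)
sqrt(h + R(-94, 61)) = sqrt(-1104 + 1/(-22 + 61)) = sqrt(-1104 + 1/39) = sqrt(-43055/39) = I*sqrt(1679145)/39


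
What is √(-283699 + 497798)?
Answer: √214099 ≈ 462.71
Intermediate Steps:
√(-283699 + 497798) = √214099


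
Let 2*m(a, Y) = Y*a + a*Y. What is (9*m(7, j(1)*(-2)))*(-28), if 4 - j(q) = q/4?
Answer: 13230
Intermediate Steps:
j(q) = 4 - q/4
m(a, Y) = Y*a (m(a, Y) = (Y*a + a*Y)/2 = (Y*a + Y*a)/2 = (2*Y*a)/2 = Y*a)
(9*m(7, j(1)*(-2)))*(-28) = (9*(((4 - 1/4*1)*(-2))*7))*(-28) = (9*(((4 - 1/4)*(-2))*7))*(-28) = (9*(((15/4)*(-2))*7))*(-28) = (9*(-15/2*7))*(-28) = (9*(-105/2))*(-28) = -945/2*(-28) = 13230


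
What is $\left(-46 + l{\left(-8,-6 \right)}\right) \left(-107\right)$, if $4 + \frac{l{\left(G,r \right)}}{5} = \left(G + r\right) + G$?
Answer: $18832$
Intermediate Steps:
$l{\left(G,r \right)} = -20 + 5 r + 10 G$ ($l{\left(G,r \right)} = -20 + 5 \left(\left(G + r\right) + G\right) = -20 + 5 \left(r + 2 G\right) = -20 + \left(5 r + 10 G\right) = -20 + 5 r + 10 G$)
$\left(-46 + l{\left(-8,-6 \right)}\right) \left(-107\right) = \left(-46 + \left(-20 + 5 \left(-6\right) + 10 \left(-8\right)\right)\right) \left(-107\right) = \left(-46 - 130\right) \left(-107\right) = \left(-176\right) \left(-107\right) = 18832$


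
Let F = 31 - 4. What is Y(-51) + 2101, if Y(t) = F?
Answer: 2128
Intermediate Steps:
F = 27
Y(t) = 27
Y(-51) + 2101 = 27 + 2101 = 2128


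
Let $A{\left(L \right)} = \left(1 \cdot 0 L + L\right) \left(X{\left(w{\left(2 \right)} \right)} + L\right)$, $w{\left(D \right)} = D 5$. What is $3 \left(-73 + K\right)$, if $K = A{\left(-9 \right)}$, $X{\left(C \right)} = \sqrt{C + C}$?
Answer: $24 - 54 \sqrt{5} \approx -96.748$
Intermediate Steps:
$w{\left(D \right)} = 5 D$
$X{\left(C \right)} = \sqrt{2} \sqrt{C}$ ($X{\left(C \right)} = \sqrt{2 C} = \sqrt{2} \sqrt{C}$)
$A{\left(L \right)} = L \left(L + 2 \sqrt{5}\right)$ ($A{\left(L \right)} = \left(1 \cdot 0 L + L\right) \left(\sqrt{2} \sqrt{5 \cdot 2} + L\right) = \left(0 L + L\right) \left(\sqrt{2} \sqrt{10} + L\right) = \left(0 + L\right) \left(2 \sqrt{5} + L\right) = L \left(L + 2 \sqrt{5}\right)$)
$K = 81 - 18 \sqrt{5}$ ($K = - 9 \left(-9 + 2 \sqrt{5}\right) = 81 - 18 \sqrt{5} \approx 40.751$)
$3 \left(-73 + K\right) = 3 \left(-73 + \left(81 - 18 \sqrt{5}\right)\right) = 3 \left(8 - 18 \sqrt{5}\right) = 24 - 54 \sqrt{5}$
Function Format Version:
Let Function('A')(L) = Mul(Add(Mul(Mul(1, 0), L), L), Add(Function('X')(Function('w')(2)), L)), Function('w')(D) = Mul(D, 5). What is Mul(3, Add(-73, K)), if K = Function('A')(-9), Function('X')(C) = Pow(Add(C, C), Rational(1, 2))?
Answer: Add(24, Mul(-54, Pow(5, Rational(1, 2)))) ≈ -96.748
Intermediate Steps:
Function('w')(D) = Mul(5, D)
Function('X')(C) = Mul(Pow(2, Rational(1, 2)), Pow(C, Rational(1, 2))) (Function('X')(C) = Pow(Mul(2, C), Rational(1, 2)) = Mul(Pow(2, Rational(1, 2)), Pow(C, Rational(1, 2))))
Function('A')(L) = Mul(L, Add(L, Mul(2, Pow(5, Rational(1, 2))))) (Function('A')(L) = Mul(Add(Mul(Mul(1, 0), L), L), Add(Mul(Pow(2, Rational(1, 2)), Pow(Mul(5, 2), Rational(1, 2))), L)) = Mul(Add(Mul(0, L), L), Add(Mul(Pow(2, Rational(1, 2)), Pow(10, Rational(1, 2))), L)) = Mul(Add(0, L), Add(Mul(2, Pow(5, Rational(1, 2))), L)) = Mul(L, Add(L, Mul(2, Pow(5, Rational(1, 2))))))
K = Add(81, Mul(-18, Pow(5, Rational(1, 2)))) (K = Mul(-9, Add(-9, Mul(2, Pow(5, Rational(1, 2))))) = Add(81, Mul(-18, Pow(5, Rational(1, 2)))) ≈ 40.751)
Mul(3, Add(-73, K)) = Mul(3, Add(-73, Add(81, Mul(-18, Pow(5, Rational(1, 2)))))) = Mul(3, Add(8, Mul(-18, Pow(5, Rational(1, 2))))) = Add(24, Mul(-54, Pow(5, Rational(1, 2))))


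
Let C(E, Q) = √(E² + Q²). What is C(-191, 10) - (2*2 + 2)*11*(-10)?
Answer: 660 + √36581 ≈ 851.26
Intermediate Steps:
C(-191, 10) - (2*2 + 2)*11*(-10) = √((-191)² + 10²) - (2*2 + 2)*11*(-10) = √(36481 + 100) - (4 + 2)*11*(-10) = √36581 - 6*11*(-10) = √36581 - 66*(-10) = √36581 - 1*(-660) = √36581 + 660 = 660 + √36581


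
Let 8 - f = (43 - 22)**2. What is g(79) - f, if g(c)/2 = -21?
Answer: 391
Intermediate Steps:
f = -433 (f = 8 - (43 - 22)**2 = 8 - 1*21**2 = 8 - 1*441 = 8 - 441 = -433)
g(c) = -42 (g(c) = 2*(-21) = -42)
g(79) - f = -42 - 1*(-433) = -42 + 433 = 391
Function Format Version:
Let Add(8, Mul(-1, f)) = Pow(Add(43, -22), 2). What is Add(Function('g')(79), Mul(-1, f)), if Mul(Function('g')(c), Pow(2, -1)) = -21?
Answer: 391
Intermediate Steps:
f = -433 (f = Add(8, Mul(-1, Pow(Add(43, -22), 2))) = Add(8, Mul(-1, Pow(21, 2))) = Add(8, Mul(-1, 441)) = Add(8, -441) = -433)
Function('g')(c) = -42 (Function('g')(c) = Mul(2, -21) = -42)
Add(Function('g')(79), Mul(-1, f)) = Add(-42, Mul(-1, -433)) = Add(-42, 433) = 391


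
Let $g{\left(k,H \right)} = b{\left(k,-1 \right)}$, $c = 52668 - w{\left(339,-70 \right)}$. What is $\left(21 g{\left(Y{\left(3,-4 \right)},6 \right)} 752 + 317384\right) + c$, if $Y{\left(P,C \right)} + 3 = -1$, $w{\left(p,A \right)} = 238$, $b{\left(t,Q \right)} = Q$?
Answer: $354022$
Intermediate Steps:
$Y{\left(P,C \right)} = -4$ ($Y{\left(P,C \right)} = -3 - 1 = -4$)
$c = 52430$ ($c = 52668 - 238 = 52430$)
$g{\left(k,H \right)} = -1$
$\left(21 g{\left(Y{\left(3,-4 \right)},6 \right)} 752 + 317384\right) + c = \left(21 \left(-1\right) 752 + 317384\right) + 52430 = \left(\left(-21\right) 752 + 317384\right) + 52430 = \left(-15792 + 317384\right) + 52430 = 301592 + 52430 = 354022$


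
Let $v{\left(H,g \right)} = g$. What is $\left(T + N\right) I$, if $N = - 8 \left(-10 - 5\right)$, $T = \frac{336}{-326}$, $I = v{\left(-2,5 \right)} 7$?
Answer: $\frac{678720}{163} \approx 4163.9$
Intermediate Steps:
$I = 35$ ($I = 5 \cdot 7 = 35$)
$T = - \frac{168}{163}$ ($T = 336 \left(- \frac{1}{326}\right) = - \frac{168}{163} \approx -1.0307$)
$N = 120$ ($N = - 8 \left(-10 + \left(-5 + 0\right)\right) = - 8 \left(-10 - 5\right) = \left(-8\right) \left(-15\right) = 120$)
$\left(T + N\right) I = \left(- \frac{168}{163} + 120\right) 35 = \frac{19392}{163} \cdot 35 = \frac{678720}{163}$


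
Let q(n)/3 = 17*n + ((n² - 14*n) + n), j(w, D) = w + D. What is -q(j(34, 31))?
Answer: -13455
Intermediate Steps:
j(w, D) = D + w
q(n) = 3*n² + 12*n (q(n) = 3*(17*n + ((n² - 14*n) + n)) = 3*(17*n + (n² - 13*n)) = 3*(n² + 4*n) = 3*n² + 12*n)
-q(j(34, 31)) = -3*(31 + 34)*(4 + (31 + 34)) = -3*65*(4 + 65) = -3*65*69 = -1*13455 = -13455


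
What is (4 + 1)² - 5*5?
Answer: 0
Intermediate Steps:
(4 + 1)² - 5*5 = 5² - 25 = 25 - 25 = 0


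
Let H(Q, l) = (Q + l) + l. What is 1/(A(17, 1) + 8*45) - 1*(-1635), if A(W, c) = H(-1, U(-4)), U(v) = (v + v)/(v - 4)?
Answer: 590236/361 ≈ 1635.0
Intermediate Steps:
U(v) = 2*v/(-4 + v) (U(v) = (2*v)/(-4 + v) = 2*v/(-4 + v))
H(Q, l) = Q + 2*l
A(W, c) = 1 (A(W, c) = -1 + 2*(2*(-4)/(-4 - 4)) = -1 + 2*(2*(-4)/(-8)) = -1 + 2*(2*(-4)*(-⅛)) = -1 + 2*1 = -1 + 2 = 1)
1/(A(17, 1) + 8*45) - 1*(-1635) = 1/(1 + 8*45) - 1*(-1635) = 1/(1 + 360) + 1635 = 1/361 + 1635 = 590236/361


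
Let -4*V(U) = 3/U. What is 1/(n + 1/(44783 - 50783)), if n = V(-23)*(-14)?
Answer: -138000/63023 ≈ -2.1897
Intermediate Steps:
V(U) = -3/(4*U)
n = -21/46 (n = -3/4/(-23)*(-14) = -3/4*(-1/23)*(-14) = (3/92)*(-14) = -21/46 ≈ -0.45652)
1/(n + 1/(44783 - 50783)) = 1/(-21/46 + 1/(44783 - 50783)) = 1/(-21/46 + 1/(-6000)) = 1/(-21/46 - 1/6000) = 1/(-63023/138000) = -138000/63023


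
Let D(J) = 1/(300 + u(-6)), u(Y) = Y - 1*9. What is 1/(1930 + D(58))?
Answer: 285/550051 ≈ 0.00051813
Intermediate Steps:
u(Y) = -9 + Y (u(Y) = Y - 9 = -9 + Y)
D(J) = 1/285 (D(J) = 1/(300 + (-9 - 6)) = 1/(300 - 15) = 1/285)
1/(1930 + D(58)) = 1/(1930 + 1/285) = 1/(550051/285) = 285/550051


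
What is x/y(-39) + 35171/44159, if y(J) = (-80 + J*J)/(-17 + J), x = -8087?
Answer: 20049056059/63633119 ≈ 315.07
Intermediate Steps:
y(J) = (-80 + J²)/(-17 + J)
x/y(-39) + 35171/44159 = -8087*(-17 - 39)/(-80 + (-39)²) + 35171/44159 = -8087*(-56/(-80 + 1521)) + 35171*(1/44159) = -8087/((-1/56*1441)) + 35171/44159 = -8087/(-1441/56) + 35171/44159 = -8087*(-56/1441) + 35171/44159 = 452872/1441 + 35171/44159 = 20049056059/63633119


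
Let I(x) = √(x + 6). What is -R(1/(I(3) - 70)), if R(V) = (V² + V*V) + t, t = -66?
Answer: 296272/4489 ≈ 66.000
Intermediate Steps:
I(x) = √(6 + x)
R(V) = -66 + 2*V² (R(V) = (V² + V*V) - 66 = (V² + V²) - 66 = 2*V² - 66 = -66 + 2*V²)
-R(1/(I(3) - 70)) = -(-66 + 2*(1/(√(6 + 3) - 70))²) = -(-66 + 2*(1/(√9 - 70))²) = -(-66 + 2*(1/(3 - 70))²) = -(-66 + 2*(1/(-67))²) = -(-66 + 2*(-1/67)²) = -(-66 + 2*(1/4489)) = -(-66 + 2/4489) = -1*(-296272/4489) = 296272/4489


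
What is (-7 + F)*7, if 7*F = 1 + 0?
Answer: -48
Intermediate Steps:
F = 1/7 (F = (1 + 0)/7 = (1/7)*1 = 1/7 ≈ 0.14286)
(-7 + F)*7 = (-7 + 1/7)*7 = -48/7*7 = -48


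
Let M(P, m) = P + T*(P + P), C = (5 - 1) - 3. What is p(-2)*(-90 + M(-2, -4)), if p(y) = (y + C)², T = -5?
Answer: -72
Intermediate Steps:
C = 1 (C = 4 - 3 = 1)
p(y) = (1 + y)² (p(y) = (y + 1)² = (1 + y)²)
M(P, m) = -9*P (M(P, m) = P - 5*(P + P) = P - 10*P = -9*P)
p(-2)*(-90 + M(-2, -4)) = (1 - 2)²*(-90 - 9*(-2)) = (-1)²*(-90 + 18) = 1*(-72) = -72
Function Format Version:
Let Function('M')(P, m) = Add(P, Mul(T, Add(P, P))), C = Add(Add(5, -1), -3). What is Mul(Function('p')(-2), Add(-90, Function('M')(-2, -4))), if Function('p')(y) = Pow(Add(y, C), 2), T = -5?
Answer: -72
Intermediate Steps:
C = 1 (C = Add(4, -3) = 1)
Function('p')(y) = Pow(Add(1, y), 2) (Function('p')(y) = Pow(Add(y, 1), 2) = Pow(Add(1, y), 2))
Function('M')(P, m) = Mul(-9, P) (Function('M')(P, m) = Add(P, Mul(-5, Add(P, P))) = Add(P, Mul(-5, Mul(2, P))) = Add(P, Mul(-10, P)) = Mul(-9, P))
Mul(Function('p')(-2), Add(-90, Function('M')(-2, -4))) = Mul(Pow(Add(1, -2), 2), Add(-90, Mul(-9, -2))) = Mul(Pow(-1, 2), Add(-90, 18)) = Mul(1, -72) = -72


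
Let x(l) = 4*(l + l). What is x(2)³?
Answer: 4096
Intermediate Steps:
x(l) = 8*l (x(l) = 4*(2*l) = 8*l)
x(2)³ = (8*2)³ = 16³ = 4096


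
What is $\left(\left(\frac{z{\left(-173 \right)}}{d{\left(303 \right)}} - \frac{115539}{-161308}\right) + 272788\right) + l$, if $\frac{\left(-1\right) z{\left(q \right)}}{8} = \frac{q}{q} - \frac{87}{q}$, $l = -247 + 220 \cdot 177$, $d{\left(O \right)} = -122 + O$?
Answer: $\frac{1573305463987391}{5051037404} \approx 3.1148 \cdot 10^{5}$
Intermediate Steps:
$l = 38693$ ($l = -247 + 38940 = 38693$)
$z{\left(q \right)} = -8 + \frac{696}{q}$ ($z{\left(q \right)} = - 8 \left(\frac{q}{q} - \frac{87}{q}\right) = - 8 \left(1 - \frac{87}{q}\right) = -8 + \frac{696}{q}$)
$\left(\left(\frac{z{\left(-173 \right)}}{d{\left(303 \right)}} - \frac{115539}{-161308}\right) + 272788\right) + l = \left(\left(\frac{-8 + \frac{696}{-173}}{-122 + 303} - \frac{115539}{-161308}\right) + 272788\right) + 38693 = \left(\left(\frac{-8 + 696 \left(- \frac{1}{173}\right)}{181} - - \frac{115539}{161308}\right) + 272788\right) + 38693 = \left(\left(\left(-8 - \frac{696}{173}\right) \frac{1}{181} + \frac{115539}{161308}\right) + 272788\right) + 38693 = \left(\left(\left(- \frac{2080}{173}\right) \frac{1}{181} + \frac{115539}{161308}\right) + 272788\right) + 38693 = \left(\left(- \frac{2080}{31313} + \frac{115539}{161308}\right) + 272788\right) + 38693 = \left(\frac{3282352067}{5051037404} + 272788\right) + 38693 = \frac{1377865673714419}{5051037404} + 38693 = \frac{1573305463987391}{5051037404}$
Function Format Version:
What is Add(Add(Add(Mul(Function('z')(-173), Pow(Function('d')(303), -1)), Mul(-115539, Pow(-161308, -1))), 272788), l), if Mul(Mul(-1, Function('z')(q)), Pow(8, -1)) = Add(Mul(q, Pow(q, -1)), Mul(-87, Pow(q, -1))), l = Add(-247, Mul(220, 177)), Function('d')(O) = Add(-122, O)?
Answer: Rational(1573305463987391, 5051037404) ≈ 3.1148e+5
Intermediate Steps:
l = 38693 (l = Add(-247, 38940) = 38693)
Function('z')(q) = Add(-8, Mul(696, Pow(q, -1))) (Function('z')(q) = Mul(-8, Add(Mul(q, Pow(q, -1)), Mul(-87, Pow(q, -1)))) = Mul(-8, Add(1, Mul(-87, Pow(q, -1)))) = Add(-8, Mul(696, Pow(q, -1))))
Add(Add(Add(Mul(Function('z')(-173), Pow(Function('d')(303), -1)), Mul(-115539, Pow(-161308, -1))), 272788), l) = Add(Add(Add(Mul(Add(-8, Mul(696, Pow(-173, -1))), Pow(Add(-122, 303), -1)), Mul(-115539, Pow(-161308, -1))), 272788), 38693) = Add(Add(Add(Mul(Add(-8, Mul(696, Rational(-1, 173))), Pow(181, -1)), Mul(-115539, Rational(-1, 161308))), 272788), 38693) = Add(Add(Add(Mul(Add(-8, Rational(-696, 173)), Rational(1, 181)), Rational(115539, 161308)), 272788), 38693) = Add(Add(Add(Mul(Rational(-2080, 173), Rational(1, 181)), Rational(115539, 161308)), 272788), 38693) = Add(Add(Add(Rational(-2080, 31313), Rational(115539, 161308)), 272788), 38693) = Add(Add(Rational(3282352067, 5051037404), 272788), 38693) = Add(Rational(1377865673714419, 5051037404), 38693) = Rational(1573305463987391, 5051037404)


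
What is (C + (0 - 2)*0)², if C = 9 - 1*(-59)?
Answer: 4624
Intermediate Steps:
C = 68 (C = 9 + 59 = 68)
(C + (0 - 2)*0)² = (68 + (0 - 2)*0)² = (68 - 2*0)² = (68 + 0)² = 68² = 4624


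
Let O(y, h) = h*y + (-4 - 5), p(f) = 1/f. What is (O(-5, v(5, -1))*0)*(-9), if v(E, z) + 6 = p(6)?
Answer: 0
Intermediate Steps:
v(E, z) = -35/6 (v(E, z) = -6 + 1/6 = -6 + ⅙ = -35/6)
O(y, h) = -9 + h*y (O(y, h) = h*y - 9 = -9 + h*y)
(O(-5, v(5, -1))*0)*(-9) = ((-9 - 35/6*(-5))*0)*(-9) = ((-9 + 175/6)*0)*(-9) = ((121/6)*0)*(-9) = 0*(-9) = 0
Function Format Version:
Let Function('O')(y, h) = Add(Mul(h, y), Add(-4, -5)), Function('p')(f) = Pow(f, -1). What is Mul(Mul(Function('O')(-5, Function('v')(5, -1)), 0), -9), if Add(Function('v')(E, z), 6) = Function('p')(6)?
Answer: 0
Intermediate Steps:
Function('v')(E, z) = Rational(-35, 6) (Function('v')(E, z) = Add(-6, Pow(6, -1)) = Add(-6, Rational(1, 6)) = Rational(-35, 6))
Function('O')(y, h) = Add(-9, Mul(h, y)) (Function('O')(y, h) = Add(Mul(h, y), -9) = Add(-9, Mul(h, y)))
Mul(Mul(Function('O')(-5, Function('v')(5, -1)), 0), -9) = Mul(Mul(Add(-9, Mul(Rational(-35, 6), -5)), 0), -9) = Mul(Mul(Add(-9, Rational(175, 6)), 0), -9) = Mul(Mul(Rational(121, 6), 0), -9) = Mul(0, -9) = 0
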